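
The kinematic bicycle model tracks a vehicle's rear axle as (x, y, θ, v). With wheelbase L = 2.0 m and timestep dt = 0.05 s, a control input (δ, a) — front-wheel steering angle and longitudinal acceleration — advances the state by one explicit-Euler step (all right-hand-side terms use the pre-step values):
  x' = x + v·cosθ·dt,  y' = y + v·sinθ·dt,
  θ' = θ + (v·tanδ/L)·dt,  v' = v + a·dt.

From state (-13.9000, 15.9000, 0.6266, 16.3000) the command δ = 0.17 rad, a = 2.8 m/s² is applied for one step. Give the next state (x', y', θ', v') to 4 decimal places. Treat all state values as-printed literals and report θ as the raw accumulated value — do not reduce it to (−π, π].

(-13.2398, 16.3779, 0.6966, 16.4400)

x' = -13.9000 + 16.3000·cos(0.6266)·0.05 = -13.2398
y' = 15.9000 + 16.3000·sin(0.6266)·0.05 = 16.3779
θ' = 0.6266 + (16.3000/2.0)·tan(0.17)·0.05 = 0.6966
v' = 16.3000 + 2.8000·0.05 = 16.4400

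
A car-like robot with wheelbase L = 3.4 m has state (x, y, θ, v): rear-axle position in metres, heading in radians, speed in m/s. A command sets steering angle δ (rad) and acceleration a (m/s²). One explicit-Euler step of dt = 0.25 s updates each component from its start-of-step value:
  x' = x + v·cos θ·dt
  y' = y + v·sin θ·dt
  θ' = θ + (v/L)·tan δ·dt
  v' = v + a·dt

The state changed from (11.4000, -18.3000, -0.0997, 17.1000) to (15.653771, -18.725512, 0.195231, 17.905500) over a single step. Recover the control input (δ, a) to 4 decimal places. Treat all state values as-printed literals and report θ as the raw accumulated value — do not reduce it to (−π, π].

a = (v'−v)/dt = (0.805500)/0.25 = 3.2220
Δθ = θ'−θ = 0.294931;  (v·dt/L) = 17.1000·0.25/3.4 = 1.257353
tan δ = Δθ·L/(v·dt) = 0.234565  →  δ = 0.2304

δ = 0.2304, a = 3.2220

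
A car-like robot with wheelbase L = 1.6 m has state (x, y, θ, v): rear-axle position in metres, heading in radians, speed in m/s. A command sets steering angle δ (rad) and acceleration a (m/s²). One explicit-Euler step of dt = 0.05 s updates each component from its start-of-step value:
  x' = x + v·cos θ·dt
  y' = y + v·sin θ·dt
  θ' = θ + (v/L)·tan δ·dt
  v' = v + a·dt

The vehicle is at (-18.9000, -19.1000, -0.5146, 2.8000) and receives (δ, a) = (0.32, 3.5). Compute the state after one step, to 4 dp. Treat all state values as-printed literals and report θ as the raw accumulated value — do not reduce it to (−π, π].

(-18.7781, -19.1689, -0.4856, 2.9750)

x' = -18.9000 + 2.8000·cos(-0.5146)·0.05 = -18.7781
y' = -19.1000 + 2.8000·sin(-0.5146)·0.05 = -19.1689
θ' = -0.5146 + (2.8000/1.6)·tan(0.32)·0.05 = -0.4856
v' = 2.8000 + 3.5000·0.05 = 2.9750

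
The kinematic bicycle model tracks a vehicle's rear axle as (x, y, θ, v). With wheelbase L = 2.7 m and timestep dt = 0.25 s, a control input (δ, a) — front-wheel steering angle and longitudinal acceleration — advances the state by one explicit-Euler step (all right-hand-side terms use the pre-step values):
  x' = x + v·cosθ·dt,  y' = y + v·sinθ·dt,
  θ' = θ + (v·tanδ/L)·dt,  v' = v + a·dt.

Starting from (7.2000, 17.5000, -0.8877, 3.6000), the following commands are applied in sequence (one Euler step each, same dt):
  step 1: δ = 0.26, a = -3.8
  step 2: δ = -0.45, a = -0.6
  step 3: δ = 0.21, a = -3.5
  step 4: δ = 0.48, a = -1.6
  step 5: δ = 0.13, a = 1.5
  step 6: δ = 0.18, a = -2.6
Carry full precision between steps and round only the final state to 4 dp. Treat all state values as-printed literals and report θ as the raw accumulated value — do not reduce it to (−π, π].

(9.3738, 15.0234, -0.7481, 0.9500)

after step 1 (δ=0.26, a=-3.8): (7.768078, 16.801940, -0.799026, 2.650000)
after step 2 (δ=-0.45, a=-0.6): (8.230109, 16.327141, -0.917554, 2.500000)
after step 3 (δ=0.21, a=-3.5): (8.609962, 15.830818, -0.868215, 1.625000)
after step 4 (δ=0.48, a=-1.6): (8.872476, 15.520778, -0.789882, 1.225000)
after step 5 (δ=0.13, a=1.5): (9.088054, 15.303257, -0.775053, 1.600000)
after step 6 (δ=0.18, a=-2.6): (9.373808, 15.023356, -0.748095, 0.950000)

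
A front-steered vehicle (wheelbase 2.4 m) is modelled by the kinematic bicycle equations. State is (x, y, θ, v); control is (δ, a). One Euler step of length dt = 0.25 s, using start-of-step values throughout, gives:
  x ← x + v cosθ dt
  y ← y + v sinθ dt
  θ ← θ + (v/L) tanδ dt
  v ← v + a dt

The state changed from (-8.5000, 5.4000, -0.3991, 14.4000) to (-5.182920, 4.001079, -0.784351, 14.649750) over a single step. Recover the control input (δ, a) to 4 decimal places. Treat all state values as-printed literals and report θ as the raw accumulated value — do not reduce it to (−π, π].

a = (v'−v)/dt = (0.249750)/0.25 = 0.9990
Δθ = θ'−θ = -0.385251;  (v·dt/L) = 14.4000·0.25/2.4 = 1.500000
tan δ = Δθ·L/(v·dt) = -0.256834  →  δ = -0.2514

δ = -0.2514, a = 0.9990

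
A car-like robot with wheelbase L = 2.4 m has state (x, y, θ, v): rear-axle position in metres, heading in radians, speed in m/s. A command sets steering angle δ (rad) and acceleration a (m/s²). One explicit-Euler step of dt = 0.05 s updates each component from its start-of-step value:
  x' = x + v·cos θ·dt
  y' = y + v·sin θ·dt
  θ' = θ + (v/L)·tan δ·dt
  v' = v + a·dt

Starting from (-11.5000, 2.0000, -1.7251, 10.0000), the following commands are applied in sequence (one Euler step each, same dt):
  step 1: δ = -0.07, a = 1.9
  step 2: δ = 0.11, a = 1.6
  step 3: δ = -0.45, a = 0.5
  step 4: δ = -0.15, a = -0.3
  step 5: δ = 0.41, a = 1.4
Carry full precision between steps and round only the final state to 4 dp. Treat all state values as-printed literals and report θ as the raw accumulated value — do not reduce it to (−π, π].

after step 1 (δ=-0.07, a=1.9): (-11.576846, 1.505941, -1.739707, 10.095000)
after step 2 (δ=0.11, a=1.6): (-11.661699, 1.008374, -1.716479, 10.175000)
after step 3 (δ=-0.45, a=0.5): (-11.735553, 0.505013, -1.818877, 10.200000)
after step 4 (δ=-0.15, a=-0.3): (-11.860780, 0.010627, -1.850993, 10.185000)
after step 5 (δ=0.41, a=1.4): (-12.001611, -0.478763, -1.758770, 10.255000)

(-12.0016, -0.4788, -1.7588, 10.2550)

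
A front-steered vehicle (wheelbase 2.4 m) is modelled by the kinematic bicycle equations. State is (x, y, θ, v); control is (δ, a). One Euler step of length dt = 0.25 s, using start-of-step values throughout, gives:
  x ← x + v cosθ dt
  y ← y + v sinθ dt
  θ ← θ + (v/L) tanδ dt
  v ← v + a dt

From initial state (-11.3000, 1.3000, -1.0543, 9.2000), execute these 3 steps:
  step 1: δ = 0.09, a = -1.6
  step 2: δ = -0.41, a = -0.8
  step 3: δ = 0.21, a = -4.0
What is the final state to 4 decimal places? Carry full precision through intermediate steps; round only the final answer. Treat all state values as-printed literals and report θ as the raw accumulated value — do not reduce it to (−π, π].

(-8.4798, -4.6172, -1.1753, 7.6000)

after step 1 (δ=0.09, a=-1.6): (-10.164176, -0.699976, -0.967816, 8.800000)
after step 2 (δ=-0.41, a=-0.8): (-8.916557, -2.512004, -1.366228, 8.600000)
after step 3 (δ=0.21, a=-4.0): (-8.479797, -4.617174, -1.175288, 7.600000)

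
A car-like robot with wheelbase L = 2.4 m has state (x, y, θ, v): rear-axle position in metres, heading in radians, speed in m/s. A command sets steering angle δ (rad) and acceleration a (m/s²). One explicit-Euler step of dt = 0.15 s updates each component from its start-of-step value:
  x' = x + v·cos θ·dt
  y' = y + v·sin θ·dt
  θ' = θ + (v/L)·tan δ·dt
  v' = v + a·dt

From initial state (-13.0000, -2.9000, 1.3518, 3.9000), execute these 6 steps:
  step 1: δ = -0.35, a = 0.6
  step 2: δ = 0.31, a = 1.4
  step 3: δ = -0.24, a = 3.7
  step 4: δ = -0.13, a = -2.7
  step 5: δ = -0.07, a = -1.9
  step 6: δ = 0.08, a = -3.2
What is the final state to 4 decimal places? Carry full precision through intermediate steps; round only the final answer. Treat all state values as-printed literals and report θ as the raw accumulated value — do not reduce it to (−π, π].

after step 1 (δ=-0.35, a=0.6): (-12.872909, -2.328972, 1.262824, 3.990000)
after step 2 (δ=0.31, a=1.4): (-12.691487, -1.758631, 1.342706, 4.200000)
after step 3 (δ=-0.24, a=3.7): (-12.549033, -1.144948, 1.278468, 4.755000)
after step 4 (δ=-0.13, a=-2.7): (-12.343487, -0.461958, 1.239614, 4.350000)
after step 5 (δ=-0.07, a=-1.9): (-12.131319, 0.155085, 1.220552, 4.065000)
after step 6 (δ=0.08, a=-3.2): (-11.922097, 0.727816, 1.240920, 3.585000)

(-11.9221, 0.7278, 1.2409, 3.5850)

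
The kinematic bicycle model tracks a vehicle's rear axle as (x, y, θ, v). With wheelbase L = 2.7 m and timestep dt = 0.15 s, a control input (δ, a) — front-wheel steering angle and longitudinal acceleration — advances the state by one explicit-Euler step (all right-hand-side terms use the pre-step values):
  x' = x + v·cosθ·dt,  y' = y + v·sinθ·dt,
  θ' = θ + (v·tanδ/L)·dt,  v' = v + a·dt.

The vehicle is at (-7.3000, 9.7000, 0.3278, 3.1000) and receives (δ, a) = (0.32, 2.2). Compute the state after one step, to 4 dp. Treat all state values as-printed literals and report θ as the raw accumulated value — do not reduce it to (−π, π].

(-6.8598, 9.8497, 0.3849, 3.4300)

x' = -7.3000 + 3.1000·cos(0.3278)·0.15 = -6.8598
y' = 9.7000 + 3.1000·sin(0.3278)·0.15 = 9.8497
θ' = 0.3278 + (3.1000/2.7)·tan(0.32)·0.15 = 0.3849
v' = 3.1000 + 2.2000·0.15 = 3.4300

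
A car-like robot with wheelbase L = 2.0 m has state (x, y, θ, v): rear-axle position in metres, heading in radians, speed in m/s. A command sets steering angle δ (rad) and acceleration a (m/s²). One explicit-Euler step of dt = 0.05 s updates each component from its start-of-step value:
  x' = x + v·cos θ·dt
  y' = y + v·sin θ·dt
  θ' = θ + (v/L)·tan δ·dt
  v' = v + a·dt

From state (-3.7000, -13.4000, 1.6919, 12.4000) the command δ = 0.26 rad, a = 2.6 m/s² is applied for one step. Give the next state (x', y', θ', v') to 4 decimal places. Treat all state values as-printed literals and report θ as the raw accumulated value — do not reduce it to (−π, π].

x' = -3.7000 + 12.4000·cos(1.6919)·0.05 = -3.7749
y' = -13.4000 + 12.4000·sin(1.6919)·0.05 = -12.7845
θ' = 1.6919 + (12.4000/2.0)·tan(0.26)·0.05 = 1.7744
v' = 12.4000 + 2.6000·0.05 = 12.5300

(-3.7749, -12.7845, 1.7744, 12.5300)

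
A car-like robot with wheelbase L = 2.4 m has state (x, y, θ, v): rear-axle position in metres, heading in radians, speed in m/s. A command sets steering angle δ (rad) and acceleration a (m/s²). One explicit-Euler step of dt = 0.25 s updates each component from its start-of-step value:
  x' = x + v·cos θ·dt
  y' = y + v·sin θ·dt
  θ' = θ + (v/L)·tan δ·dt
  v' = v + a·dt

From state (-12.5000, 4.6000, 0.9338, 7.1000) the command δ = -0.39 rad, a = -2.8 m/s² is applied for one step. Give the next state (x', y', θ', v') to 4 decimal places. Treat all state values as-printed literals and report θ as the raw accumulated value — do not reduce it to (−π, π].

x' = -12.5000 + 7.1000·cos(0.9338)·0.25 = -11.4443
y' = 4.6000 + 7.1000·sin(0.9338)·0.25 = 6.0269
θ' = 0.9338 + (7.1000/2.4)·tan(-0.39)·0.25 = 0.6298
v' = 7.1000 − 2.8000·0.25 = 6.4000

(-11.4443, 6.0269, 0.6298, 6.4000)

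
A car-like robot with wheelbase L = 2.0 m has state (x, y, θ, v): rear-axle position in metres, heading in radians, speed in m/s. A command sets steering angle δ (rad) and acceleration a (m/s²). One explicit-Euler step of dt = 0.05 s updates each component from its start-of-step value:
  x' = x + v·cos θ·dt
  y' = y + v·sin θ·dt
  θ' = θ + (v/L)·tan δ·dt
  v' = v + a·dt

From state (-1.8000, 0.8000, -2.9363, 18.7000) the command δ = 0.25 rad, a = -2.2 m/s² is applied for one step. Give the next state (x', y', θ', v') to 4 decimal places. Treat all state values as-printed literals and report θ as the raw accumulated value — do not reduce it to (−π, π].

x' = -1.8000 + 18.7000·cos(-2.9363)·0.05 = -2.7154
y' = 0.8000 + 18.7000·sin(-2.9363)·0.05 = 0.6094
θ' = -2.9363 + (18.7000/2.0)·tan(0.25)·0.05 = -2.8169
v' = 18.7000 − 2.2000·0.05 = 18.5900

(-2.7154, 0.6094, -2.8169, 18.5900)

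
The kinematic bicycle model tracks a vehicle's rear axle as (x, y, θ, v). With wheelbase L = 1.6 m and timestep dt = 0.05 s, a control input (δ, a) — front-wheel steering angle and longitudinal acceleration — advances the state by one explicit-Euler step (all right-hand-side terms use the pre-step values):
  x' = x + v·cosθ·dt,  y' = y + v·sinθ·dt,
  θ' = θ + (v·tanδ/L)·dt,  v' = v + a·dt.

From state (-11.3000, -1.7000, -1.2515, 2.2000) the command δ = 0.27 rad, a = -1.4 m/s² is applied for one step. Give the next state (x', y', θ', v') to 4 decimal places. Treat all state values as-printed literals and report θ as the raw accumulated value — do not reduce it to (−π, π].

(-11.2655, -1.8044, -1.2325, 2.1300)

x' = -11.3000 + 2.2000·cos(-1.2515)·0.05 = -11.2655
y' = -1.7000 + 2.2000·sin(-1.2515)·0.05 = -1.8044
θ' = -1.2515 + (2.2000/1.6)·tan(0.27)·0.05 = -1.2325
v' = 2.2000 − 1.4000·0.05 = 2.1300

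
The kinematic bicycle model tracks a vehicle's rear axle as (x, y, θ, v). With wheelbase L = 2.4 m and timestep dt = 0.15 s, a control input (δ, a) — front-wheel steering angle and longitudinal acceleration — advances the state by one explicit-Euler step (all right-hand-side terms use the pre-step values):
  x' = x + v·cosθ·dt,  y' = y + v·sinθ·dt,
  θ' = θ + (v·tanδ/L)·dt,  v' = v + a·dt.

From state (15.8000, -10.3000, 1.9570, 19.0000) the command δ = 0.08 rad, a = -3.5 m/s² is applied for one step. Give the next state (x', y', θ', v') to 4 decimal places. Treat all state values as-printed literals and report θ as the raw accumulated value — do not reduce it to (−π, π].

(14.7265, -7.6599, 2.0522, 18.4750)

x' = 15.8000 + 19.0000·cos(1.9570)·0.15 = 14.7265
y' = -10.3000 + 19.0000·sin(1.9570)·0.15 = -7.6599
θ' = 1.9570 + (19.0000/2.4)·tan(0.08)·0.15 = 2.0522
v' = 19.0000 − 3.5000·0.15 = 18.4750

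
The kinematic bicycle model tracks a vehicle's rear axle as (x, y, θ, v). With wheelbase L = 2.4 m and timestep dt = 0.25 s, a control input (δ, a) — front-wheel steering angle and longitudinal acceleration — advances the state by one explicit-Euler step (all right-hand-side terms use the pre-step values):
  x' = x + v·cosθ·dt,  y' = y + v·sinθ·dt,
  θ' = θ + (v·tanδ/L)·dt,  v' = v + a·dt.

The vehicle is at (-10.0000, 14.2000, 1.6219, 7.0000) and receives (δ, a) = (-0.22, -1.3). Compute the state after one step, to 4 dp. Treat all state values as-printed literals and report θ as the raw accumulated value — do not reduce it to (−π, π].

(-10.0894, 15.9477, 1.4588, 6.6750)

x' = -10.0000 + 7.0000·cos(1.6219)·0.25 = -10.0894
y' = 14.2000 + 7.0000·sin(1.6219)·0.25 = 15.9477
θ' = 1.6219 + (7.0000/2.4)·tan(-0.22)·0.25 = 1.4588
v' = 7.0000 − 1.3000·0.25 = 6.6750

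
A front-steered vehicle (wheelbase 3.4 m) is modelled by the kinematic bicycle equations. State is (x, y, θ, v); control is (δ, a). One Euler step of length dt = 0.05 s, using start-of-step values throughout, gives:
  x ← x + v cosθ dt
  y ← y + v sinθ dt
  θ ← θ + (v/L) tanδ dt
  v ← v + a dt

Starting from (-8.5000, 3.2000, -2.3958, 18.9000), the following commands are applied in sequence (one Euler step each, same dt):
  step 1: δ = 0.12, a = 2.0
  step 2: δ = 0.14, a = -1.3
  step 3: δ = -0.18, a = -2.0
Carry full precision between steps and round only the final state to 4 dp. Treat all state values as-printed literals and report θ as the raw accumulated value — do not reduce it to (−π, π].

after step 1 (δ=0.12, a=2.0): (-9.194150, 2.558766, -2.362286, 19.000000)
after step 2 (δ=0.14, a=-1.3): (-9.869981, 1.891119, -2.322911, 18.935000)
after step 3 (δ=-0.18, a=-2.0): (-10.516786, 1.199759, -2.373581, 18.835000)

(-10.5168, 1.1998, -2.3736, 18.8350)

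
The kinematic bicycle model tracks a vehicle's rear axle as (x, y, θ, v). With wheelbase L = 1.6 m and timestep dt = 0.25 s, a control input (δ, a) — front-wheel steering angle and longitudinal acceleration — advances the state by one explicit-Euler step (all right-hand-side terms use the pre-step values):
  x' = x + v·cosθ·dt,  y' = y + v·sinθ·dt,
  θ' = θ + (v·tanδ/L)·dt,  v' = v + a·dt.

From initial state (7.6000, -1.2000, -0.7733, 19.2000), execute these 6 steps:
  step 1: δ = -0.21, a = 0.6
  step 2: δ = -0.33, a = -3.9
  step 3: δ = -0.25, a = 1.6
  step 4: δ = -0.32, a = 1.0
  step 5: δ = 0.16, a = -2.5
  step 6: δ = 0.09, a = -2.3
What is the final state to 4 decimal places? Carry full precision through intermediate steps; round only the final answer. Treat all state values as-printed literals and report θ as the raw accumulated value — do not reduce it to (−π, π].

after step 1 (δ=-0.21, a=0.6): (11.034926, -4.552803, -1.412727, 19.350000)
after step 2 (δ=-0.33, a=-3.9): (11.796404, -9.329994, -2.448330, 18.375000)
after step 3 (δ=-0.25, a=1.6): (8.263052, -12.265631, -3.181440, 18.775000)
after step 4 (δ=-0.32, a=1.0): (3.573028, -12.078645, -4.153602, 19.025000)
after step 5 (δ=0.16, a=-2.5): (1.051465, -8.045825, -3.673877, 18.400000)
after step 6 (δ=0.09, a=-2.3): (-2.912125, -5.711313, -3.414426, 17.825000)

(-2.9121, -5.7113, -3.4144, 17.8250)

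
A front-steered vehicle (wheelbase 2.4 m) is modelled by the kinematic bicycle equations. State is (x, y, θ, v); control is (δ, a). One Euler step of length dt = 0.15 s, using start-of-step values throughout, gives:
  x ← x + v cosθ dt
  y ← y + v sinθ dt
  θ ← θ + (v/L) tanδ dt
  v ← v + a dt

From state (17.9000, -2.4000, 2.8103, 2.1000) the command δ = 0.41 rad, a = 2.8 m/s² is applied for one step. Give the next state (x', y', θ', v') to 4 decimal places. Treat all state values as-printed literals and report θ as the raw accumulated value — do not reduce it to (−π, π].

(17.6021, -2.2975, 2.8673, 2.5200)

x' = 17.9000 + 2.1000·cos(2.8103)·0.15 = 17.6021
y' = -2.4000 + 2.1000·sin(2.8103)·0.15 = -2.2975
θ' = 2.8103 + (2.1000/2.4)·tan(0.41)·0.15 = 2.8673
v' = 2.1000 + 2.8000·0.15 = 2.5200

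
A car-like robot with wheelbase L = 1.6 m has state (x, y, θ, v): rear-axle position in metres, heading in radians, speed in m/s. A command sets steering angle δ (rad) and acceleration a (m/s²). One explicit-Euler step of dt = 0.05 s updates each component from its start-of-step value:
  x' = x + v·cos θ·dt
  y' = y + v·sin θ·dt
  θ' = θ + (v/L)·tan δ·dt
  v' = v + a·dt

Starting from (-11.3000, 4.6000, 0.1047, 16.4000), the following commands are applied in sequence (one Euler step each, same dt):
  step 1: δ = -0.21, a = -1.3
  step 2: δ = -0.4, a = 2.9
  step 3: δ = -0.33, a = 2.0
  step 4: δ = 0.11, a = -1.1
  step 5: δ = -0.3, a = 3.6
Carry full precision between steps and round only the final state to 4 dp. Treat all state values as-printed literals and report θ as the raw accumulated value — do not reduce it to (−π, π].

(-7.3200, 3.9064, -0.4993, 16.7050)

after step 1 (δ=-0.21, a=-1.3): (-10.484490, 4.685697, -0.004536, 16.335000)
after step 2 (δ=-0.4, a=2.9): (-9.667749, 4.681993, -0.220358, 16.480000)
after step 3 (δ=-0.33, a=2.0): (-8.863674, 4.501884, -0.396759, 16.580000)
after step 4 (δ=0.11, a=-1.1): (-8.099072, 4.181533, -0.339534, 16.525000)
after step 5 (δ=-0.3, a=3.6): (-7.319992, 3.906352, -0.499277, 16.705000)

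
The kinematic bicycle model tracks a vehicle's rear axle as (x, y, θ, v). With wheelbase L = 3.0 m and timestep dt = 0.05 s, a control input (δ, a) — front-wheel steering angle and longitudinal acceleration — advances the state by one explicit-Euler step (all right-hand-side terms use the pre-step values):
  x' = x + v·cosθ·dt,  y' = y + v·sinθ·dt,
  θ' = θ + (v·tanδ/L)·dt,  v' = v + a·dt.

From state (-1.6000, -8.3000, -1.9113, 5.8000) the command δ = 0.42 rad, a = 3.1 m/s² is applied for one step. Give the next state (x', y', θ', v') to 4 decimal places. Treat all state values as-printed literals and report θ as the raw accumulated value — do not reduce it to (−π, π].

x' = -1.6000 + 5.8000·cos(-1.9113)·0.05 = -1.6968
y' = -8.3000 + 5.8000·sin(-1.9113)·0.05 = -8.5734
θ' = -1.9113 + (5.8000/3.0)·tan(0.42)·0.05 = -1.8681
v' = 5.8000 + 3.1000·0.05 = 5.9550

(-1.6968, -8.5734, -1.8681, 5.9550)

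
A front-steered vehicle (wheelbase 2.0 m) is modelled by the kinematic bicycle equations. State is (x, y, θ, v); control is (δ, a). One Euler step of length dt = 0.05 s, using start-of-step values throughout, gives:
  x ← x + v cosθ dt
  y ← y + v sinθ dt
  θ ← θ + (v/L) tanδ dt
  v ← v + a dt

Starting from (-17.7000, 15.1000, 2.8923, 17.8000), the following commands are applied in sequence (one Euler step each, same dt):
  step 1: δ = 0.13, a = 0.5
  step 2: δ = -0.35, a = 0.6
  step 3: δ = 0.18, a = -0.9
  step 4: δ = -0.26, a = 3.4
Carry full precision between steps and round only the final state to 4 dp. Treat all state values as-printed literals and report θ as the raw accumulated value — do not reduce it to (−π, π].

after step 1 (δ=0.13, a=0.5): (-18.562488, 15.319580, 2.950478, 17.825000)
after step 2 (δ=-0.35, a=0.6): (-19.437511, 15.488875, 2.787812, 17.855000)
after step 3 (δ=0.18, a=-0.9): (-20.274972, 15.798165, 2.869039, 17.810000)
after step 4 (δ=-0.26, a=3.4): (-21.132601, 16.037881, 2.750593, 17.980000)

(-21.1326, 16.0379, 2.7506, 17.9800)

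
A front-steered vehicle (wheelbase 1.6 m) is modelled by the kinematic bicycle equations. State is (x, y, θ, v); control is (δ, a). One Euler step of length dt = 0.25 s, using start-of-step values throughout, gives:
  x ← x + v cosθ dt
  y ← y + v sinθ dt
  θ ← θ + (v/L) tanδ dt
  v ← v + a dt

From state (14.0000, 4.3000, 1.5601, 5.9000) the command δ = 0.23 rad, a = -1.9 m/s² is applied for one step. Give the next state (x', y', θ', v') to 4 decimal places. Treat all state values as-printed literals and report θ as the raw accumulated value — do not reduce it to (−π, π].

(14.0158, 5.7749, 1.7760, 5.4250)

x' = 14.0000 + 5.9000·cos(1.5601)·0.25 = 14.0158
y' = 4.3000 + 5.9000·sin(1.5601)·0.25 = 5.7749
θ' = 1.5601 + (5.9000/1.6)·tan(0.23)·0.25 = 1.7760
v' = 5.9000 − 1.9000·0.25 = 5.4250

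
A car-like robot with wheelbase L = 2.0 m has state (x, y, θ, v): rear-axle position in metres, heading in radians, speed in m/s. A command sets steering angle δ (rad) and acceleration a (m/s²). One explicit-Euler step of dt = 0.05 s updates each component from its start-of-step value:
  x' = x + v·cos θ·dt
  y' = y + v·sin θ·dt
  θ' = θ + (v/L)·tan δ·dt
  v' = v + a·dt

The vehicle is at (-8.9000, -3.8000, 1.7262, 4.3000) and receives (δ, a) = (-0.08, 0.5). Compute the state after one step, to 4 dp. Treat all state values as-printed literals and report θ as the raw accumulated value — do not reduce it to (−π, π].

x' = -8.9000 + 4.3000·cos(1.7262)·0.05 = -8.9333
y' = -3.8000 + 4.3000·sin(1.7262)·0.05 = -3.5876
θ' = 1.7262 + (4.3000/2.0)·tan(-0.08)·0.05 = 1.7176
v' = 4.3000 + 0.5000·0.05 = 4.3250

(-8.9333, -3.5876, 1.7176, 4.3250)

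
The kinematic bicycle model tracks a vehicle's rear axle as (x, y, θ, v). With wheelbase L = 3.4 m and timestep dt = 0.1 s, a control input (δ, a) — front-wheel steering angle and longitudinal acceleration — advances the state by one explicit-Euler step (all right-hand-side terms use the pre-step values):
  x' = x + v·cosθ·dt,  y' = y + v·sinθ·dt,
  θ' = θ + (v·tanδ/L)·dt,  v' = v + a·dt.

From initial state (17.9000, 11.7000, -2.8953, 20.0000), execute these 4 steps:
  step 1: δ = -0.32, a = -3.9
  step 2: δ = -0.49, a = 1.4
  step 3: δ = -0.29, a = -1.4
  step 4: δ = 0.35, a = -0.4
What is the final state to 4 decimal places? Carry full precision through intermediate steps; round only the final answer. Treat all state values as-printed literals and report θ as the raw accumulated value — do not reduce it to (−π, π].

after step 1 (δ=-0.32, a=-3.9): (15.960354, 11.212380, -3.090235, 19.610000)
after step 2 (δ=-0.49, a=1.4): (14.001940, 11.111711, -3.397874, 19.750000)
after step 3 (δ=-0.29, a=-1.4): (12.091445, 11.612345, -3.571217, 19.610000)
after step 4 (δ=0.35, a=-0.4): (10.308656, 12.429160, -3.360682, 19.570000)

(10.3087, 12.4292, -3.3607, 19.5700)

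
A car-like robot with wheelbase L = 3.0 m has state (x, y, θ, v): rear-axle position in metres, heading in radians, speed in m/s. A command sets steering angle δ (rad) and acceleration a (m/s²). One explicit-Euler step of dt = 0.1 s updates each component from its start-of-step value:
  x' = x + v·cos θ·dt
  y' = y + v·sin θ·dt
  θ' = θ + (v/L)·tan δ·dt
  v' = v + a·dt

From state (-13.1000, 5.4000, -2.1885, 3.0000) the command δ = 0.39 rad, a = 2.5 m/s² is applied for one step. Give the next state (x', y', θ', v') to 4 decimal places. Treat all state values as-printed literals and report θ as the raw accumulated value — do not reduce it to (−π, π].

(-13.2737, 5.1554, -2.1474, 3.2500)

x' = -13.1000 + 3.0000·cos(-2.1885)·0.1 = -13.2737
y' = 5.4000 + 3.0000·sin(-2.1885)·0.1 = 5.1554
θ' = -2.1885 + (3.0000/3.0)·tan(0.39)·0.1 = -2.1474
v' = 3.0000 + 2.5000·0.1 = 3.2500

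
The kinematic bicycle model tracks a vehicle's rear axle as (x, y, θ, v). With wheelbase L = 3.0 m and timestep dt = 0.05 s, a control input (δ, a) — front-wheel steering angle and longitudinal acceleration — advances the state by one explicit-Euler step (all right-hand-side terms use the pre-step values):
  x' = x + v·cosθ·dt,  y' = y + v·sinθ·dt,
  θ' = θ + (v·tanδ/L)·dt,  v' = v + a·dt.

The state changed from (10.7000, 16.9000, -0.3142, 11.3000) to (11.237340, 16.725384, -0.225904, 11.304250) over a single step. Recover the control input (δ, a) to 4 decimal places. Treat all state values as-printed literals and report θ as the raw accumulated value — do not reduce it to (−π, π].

δ = 0.4384, a = 0.0850

a = (v'−v)/dt = (0.004250)/0.05 = 0.0850
Δθ = θ'−θ = 0.088296;  (v·dt/L) = 11.3000·0.05/3.0 = 0.188333
tan δ = Δθ·L/(v·dt) = 0.468828  →  δ = 0.4384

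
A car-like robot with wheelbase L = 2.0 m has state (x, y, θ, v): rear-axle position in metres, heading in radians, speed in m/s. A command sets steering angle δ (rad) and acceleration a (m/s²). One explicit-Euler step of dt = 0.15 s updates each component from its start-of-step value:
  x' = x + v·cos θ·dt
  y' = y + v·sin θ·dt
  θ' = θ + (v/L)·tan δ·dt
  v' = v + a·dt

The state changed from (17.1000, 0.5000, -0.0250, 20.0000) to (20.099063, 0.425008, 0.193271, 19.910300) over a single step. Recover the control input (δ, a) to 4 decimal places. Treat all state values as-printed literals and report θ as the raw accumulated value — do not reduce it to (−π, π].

δ = 0.1445, a = -0.5980

a = (v'−v)/dt = (-0.089700)/0.15 = -0.5980
Δθ = θ'−θ = 0.218271;  (v·dt/L) = 20.0000·0.15/2.0 = 1.500000
tan δ = Δθ·L/(v·dt) = 0.145514  →  δ = 0.1445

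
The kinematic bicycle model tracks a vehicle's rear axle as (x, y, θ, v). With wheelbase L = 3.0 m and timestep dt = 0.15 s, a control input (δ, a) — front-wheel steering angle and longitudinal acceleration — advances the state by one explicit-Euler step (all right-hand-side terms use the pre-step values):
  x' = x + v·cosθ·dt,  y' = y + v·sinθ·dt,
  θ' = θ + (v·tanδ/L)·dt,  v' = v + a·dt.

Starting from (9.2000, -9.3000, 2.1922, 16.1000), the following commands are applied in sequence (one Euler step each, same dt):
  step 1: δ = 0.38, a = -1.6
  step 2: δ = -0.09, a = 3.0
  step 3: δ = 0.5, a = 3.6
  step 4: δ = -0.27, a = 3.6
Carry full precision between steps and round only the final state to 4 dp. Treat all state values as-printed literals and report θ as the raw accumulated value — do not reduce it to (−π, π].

after step 1 (δ=0.38, a=-1.6): (7.794043, -7.336455, 2.513727, 15.860000)
after step 2 (δ=-0.09, a=3.0): (5.868758, -5.938986, 2.442164, 16.310000)
after step 3 (δ=0.5, a=3.6): (3.996671, -4.363977, 2.887674, 16.850000)
after step 4 (δ=-0.27, a=3.6): (1.550215, -3.729071, 2.654505, 17.390000)

(1.5502, -3.7291, 2.6545, 17.3900)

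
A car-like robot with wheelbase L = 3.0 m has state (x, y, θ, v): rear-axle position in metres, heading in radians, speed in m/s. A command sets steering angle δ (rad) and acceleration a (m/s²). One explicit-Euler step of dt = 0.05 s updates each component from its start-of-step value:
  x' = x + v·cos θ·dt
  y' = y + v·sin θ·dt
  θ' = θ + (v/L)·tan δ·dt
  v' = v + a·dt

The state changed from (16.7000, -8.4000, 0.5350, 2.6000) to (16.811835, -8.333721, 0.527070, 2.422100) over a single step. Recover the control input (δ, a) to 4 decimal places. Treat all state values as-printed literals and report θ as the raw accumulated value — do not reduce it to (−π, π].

δ = -0.1810, a = -3.5580

a = (v'−v)/dt = (-0.177900)/0.05 = -3.5580
Δθ = θ'−θ = -0.007930;  (v·dt/L) = 2.6000·0.05/3.0 = 0.043333
tan δ = Δθ·L/(v·dt) = -0.183000  →  δ = -0.1810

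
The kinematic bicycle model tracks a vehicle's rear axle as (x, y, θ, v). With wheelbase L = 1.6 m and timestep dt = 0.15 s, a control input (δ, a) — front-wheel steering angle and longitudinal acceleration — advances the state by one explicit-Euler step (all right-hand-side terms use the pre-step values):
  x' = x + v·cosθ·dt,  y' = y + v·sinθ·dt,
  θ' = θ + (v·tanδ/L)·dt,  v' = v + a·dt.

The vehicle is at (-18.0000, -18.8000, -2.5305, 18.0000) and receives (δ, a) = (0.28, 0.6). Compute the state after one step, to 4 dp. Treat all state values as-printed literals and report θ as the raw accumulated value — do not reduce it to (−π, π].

(-20.2114, -20.3492, -2.0453, 18.0900)

x' = -18.0000 + 18.0000·cos(-2.5305)·0.15 = -20.2114
y' = -18.8000 + 18.0000·sin(-2.5305)·0.15 = -20.3492
θ' = -2.5305 + (18.0000/1.6)·tan(0.28)·0.15 = -2.0453
v' = 18.0000 + 0.6000·0.15 = 18.0900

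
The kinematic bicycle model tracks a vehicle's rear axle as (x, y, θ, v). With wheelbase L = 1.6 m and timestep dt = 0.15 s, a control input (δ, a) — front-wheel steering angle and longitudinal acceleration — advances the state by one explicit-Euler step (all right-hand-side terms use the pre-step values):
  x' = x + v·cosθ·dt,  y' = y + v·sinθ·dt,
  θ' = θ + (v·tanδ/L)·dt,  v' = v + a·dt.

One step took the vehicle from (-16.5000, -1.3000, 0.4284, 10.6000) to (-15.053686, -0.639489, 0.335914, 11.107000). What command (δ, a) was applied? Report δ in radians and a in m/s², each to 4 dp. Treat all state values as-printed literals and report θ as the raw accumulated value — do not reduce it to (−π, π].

a = (v'−v)/dt = (0.507000)/0.15 = 3.3800
Δθ = θ'−θ = -0.092486;  (v·dt/L) = 10.6000·0.15/1.6 = 0.993750
tan δ = Δθ·L/(v·dt) = -0.093068  →  δ = -0.0928

δ = -0.0928, a = 3.3800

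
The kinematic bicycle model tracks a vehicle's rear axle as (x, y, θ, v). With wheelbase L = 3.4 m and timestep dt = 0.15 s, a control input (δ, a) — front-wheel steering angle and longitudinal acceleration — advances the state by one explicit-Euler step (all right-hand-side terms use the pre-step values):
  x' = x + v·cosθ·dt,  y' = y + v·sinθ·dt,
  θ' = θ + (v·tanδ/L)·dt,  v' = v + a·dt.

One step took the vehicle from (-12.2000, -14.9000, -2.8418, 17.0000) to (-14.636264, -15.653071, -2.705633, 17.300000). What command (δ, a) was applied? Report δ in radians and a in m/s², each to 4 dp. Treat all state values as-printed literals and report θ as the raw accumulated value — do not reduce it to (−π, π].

a = (v'−v)/dt = (0.300000)/0.15 = 2.0000
Δθ = θ'−θ = 0.136167;  (v·dt/L) = 17.0000·0.15/3.4 = 0.750000
tan δ = Δθ·L/(v·dt) = 0.181556  →  δ = 0.1796

δ = 0.1796, a = 2.0000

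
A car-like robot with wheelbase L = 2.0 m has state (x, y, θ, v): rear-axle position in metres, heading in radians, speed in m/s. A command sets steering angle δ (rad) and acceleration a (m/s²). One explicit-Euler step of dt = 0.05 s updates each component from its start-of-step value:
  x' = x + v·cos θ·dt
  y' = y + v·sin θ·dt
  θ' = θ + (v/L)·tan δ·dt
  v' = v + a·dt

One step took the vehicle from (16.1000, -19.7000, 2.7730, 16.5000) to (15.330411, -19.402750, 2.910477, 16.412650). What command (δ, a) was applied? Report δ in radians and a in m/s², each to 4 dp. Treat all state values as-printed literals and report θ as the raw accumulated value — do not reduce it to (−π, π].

δ = 0.3217, a = -1.7470

a = (v'−v)/dt = (-0.087350)/0.05 = -1.7470
Δθ = θ'−θ = 0.137477;  (v·dt/L) = 16.5000·0.05/2.0 = 0.412500
tan δ = Δθ·L/(v·dt) = 0.333278  →  δ = 0.3217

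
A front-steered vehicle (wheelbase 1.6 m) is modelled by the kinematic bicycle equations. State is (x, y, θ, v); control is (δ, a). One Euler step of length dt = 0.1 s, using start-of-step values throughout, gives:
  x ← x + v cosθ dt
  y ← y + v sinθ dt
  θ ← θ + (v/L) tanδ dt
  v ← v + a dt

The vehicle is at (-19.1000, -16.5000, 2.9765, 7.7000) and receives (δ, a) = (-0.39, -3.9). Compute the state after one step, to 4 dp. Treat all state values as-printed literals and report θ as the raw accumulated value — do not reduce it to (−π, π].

x' = -19.1000 + 7.7000·cos(2.9765)·0.1 = -19.8595
y' = -16.5000 + 7.7000·sin(2.9765)·0.1 = -16.3735
θ' = 2.9765 + (7.7000/1.6)·tan(-0.39)·0.1 = 2.7787
v' = 7.7000 − 3.9000·0.1 = 7.3100

(-19.8595, -16.3735, 2.7787, 7.3100)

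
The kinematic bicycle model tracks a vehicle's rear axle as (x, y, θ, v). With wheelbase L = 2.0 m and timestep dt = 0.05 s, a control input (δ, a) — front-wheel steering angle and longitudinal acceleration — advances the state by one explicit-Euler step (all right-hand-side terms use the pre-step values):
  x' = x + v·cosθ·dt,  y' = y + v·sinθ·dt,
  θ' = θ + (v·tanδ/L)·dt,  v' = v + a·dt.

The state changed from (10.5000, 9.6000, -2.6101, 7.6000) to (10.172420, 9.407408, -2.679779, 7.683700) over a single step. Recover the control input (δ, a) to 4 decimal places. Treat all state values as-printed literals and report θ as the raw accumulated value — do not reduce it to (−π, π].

δ = -0.3515, a = 1.6740

a = (v'−v)/dt = (0.083700)/0.05 = 1.6740
Δθ = θ'−θ = -0.069679;  (v·dt/L) = 7.6000·0.05/2.0 = 0.190000
tan δ = Δθ·L/(v·dt) = -0.366732  →  δ = -0.3515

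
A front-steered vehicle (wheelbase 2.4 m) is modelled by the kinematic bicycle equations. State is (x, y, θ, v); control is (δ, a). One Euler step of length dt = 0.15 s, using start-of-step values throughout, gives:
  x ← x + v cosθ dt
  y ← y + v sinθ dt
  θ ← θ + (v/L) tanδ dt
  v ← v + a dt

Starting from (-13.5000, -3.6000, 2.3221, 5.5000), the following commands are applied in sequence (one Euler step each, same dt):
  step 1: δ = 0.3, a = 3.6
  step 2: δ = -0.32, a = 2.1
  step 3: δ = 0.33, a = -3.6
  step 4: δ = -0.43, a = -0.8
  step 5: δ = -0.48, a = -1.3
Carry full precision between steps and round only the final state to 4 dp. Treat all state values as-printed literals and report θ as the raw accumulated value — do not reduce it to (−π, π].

after step 1 (δ=0.3, a=3.6): (-14.063138, -2.997090, 2.428434, 6.040000)
after step 2 (δ=-0.32, a=2.1): (-14.748346, -2.404362, 2.303335, 6.355000)
after step 3 (δ=0.33, a=-3.6): (-15.385840, -1.695640, 2.439381, 5.815000)
after step 4 (δ=-0.43, a=-0.8): (-16.051730, -1.132248, 2.272701, 5.695000)
after step 5 (δ=-0.48, a=-1.3): (-16.603296, -0.479931, 2.087396, 5.500000)

(-16.6033, -0.4799, 2.0874, 5.5000)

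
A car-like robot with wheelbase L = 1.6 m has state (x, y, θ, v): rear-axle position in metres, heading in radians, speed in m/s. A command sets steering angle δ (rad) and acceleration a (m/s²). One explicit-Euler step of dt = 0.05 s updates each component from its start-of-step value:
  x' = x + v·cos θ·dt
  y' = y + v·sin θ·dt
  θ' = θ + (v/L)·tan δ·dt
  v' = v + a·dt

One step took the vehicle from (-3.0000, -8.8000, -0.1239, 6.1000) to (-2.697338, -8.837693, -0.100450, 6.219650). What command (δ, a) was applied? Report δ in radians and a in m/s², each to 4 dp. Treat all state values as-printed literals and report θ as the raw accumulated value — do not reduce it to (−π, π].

a = (v'−v)/dt = (0.119650)/0.05 = 2.3930
Δθ = θ'−θ = 0.023450;  (v·dt/L) = 6.1000·0.05/1.6 = 0.190625
tan δ = Δθ·L/(v·dt) = 0.123016  →  δ = 0.1224

δ = 0.1224, a = 2.3930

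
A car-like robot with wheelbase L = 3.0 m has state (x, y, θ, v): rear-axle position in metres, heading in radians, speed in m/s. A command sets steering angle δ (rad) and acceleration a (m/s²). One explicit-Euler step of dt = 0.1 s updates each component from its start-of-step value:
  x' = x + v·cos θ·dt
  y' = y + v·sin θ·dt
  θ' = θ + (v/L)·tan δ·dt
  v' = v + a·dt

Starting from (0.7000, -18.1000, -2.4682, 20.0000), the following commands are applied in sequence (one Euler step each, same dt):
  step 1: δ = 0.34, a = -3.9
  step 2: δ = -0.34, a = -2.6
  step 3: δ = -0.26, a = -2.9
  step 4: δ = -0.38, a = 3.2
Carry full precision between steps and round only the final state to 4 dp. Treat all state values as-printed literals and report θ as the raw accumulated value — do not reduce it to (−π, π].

after step 1 (δ=0.34, a=-3.9): (-0.863421, -19.347283, -2.232375, 19.610000)
after step 2 (δ=-0.34, a=-2.6): (-2.068188, -20.894558, -2.463601, 19.350000)
after step 3 (δ=-0.26, a=-2.9): (-3.575232, -22.108247, -2.635185, 19.060000)
after step 4 (δ=-0.38, a=3.2): (-5.242015, -23.032731, -2.888946, 19.380000)

(-5.2420, -23.0327, -2.8889, 19.3800)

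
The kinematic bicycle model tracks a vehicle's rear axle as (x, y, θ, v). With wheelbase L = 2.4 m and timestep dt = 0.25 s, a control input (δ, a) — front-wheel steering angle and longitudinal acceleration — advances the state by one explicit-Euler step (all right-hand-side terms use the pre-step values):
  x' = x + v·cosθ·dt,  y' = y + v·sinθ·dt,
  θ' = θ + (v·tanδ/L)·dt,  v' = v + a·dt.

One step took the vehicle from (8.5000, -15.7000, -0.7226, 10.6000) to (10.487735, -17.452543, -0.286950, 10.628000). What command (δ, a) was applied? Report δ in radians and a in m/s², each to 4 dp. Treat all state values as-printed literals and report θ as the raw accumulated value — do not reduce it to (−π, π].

a = (v'−v)/dt = (0.028000)/0.25 = 0.1120
Δθ = θ'−θ = 0.435650;  (v·dt/L) = 10.6000·0.25/2.4 = 1.104167
tan δ = Δθ·L/(v·dt) = 0.394551  →  δ = 0.3758

δ = 0.3758, a = 0.1120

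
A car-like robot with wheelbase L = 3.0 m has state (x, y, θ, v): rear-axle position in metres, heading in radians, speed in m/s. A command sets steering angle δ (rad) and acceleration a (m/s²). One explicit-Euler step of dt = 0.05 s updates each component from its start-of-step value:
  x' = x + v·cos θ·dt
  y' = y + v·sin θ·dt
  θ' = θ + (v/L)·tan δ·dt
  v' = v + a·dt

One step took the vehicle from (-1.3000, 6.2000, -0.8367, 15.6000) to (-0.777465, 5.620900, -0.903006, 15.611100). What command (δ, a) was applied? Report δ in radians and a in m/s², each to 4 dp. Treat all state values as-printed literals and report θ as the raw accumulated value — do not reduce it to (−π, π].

δ = -0.2497, a = 0.2220

a = (v'−v)/dt = (0.011100)/0.05 = 0.2220
Δθ = θ'−θ = -0.066306;  (v·dt/L) = 15.6000·0.05/3.0 = 0.260000
tan δ = Δθ·L/(v·dt) = -0.255023  →  δ = -0.2497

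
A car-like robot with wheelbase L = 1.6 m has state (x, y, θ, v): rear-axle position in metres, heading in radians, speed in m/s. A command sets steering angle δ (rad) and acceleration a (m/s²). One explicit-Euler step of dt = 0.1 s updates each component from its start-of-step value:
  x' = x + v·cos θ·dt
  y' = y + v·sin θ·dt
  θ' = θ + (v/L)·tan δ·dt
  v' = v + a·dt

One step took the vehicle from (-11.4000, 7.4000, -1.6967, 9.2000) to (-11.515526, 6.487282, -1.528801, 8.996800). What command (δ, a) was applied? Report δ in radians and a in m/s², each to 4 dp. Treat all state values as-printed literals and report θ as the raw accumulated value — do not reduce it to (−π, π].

δ = 0.2841, a = -2.0320

a = (v'−v)/dt = (-0.203200)/0.1 = -2.0320
Δθ = θ'−θ = 0.167899;  (v·dt/L) = 9.2000·0.1/1.6 = 0.575000
tan δ = Δθ·L/(v·dt) = 0.291998  →  δ = 0.2841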